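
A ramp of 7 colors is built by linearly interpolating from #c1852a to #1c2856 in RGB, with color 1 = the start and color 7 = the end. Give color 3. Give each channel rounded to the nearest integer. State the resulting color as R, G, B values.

With 7 swatches and endpoints inclusive, swatch 3 sits at t = (3 − 1)/(7 − 1) = 2/6 ≈ 0.3333.
#c1852a → (193, 133, 42); #1c2856 → (28, 40, 86).
R = 193 + 0.3333 × (28 − 193) = 138.006 → 138
G = 133 + 0.3333 × (40 − 133) = 102.003 → 102
B = 42 + 0.3333 × (86 − 42) = 56.665 → 57

(138, 102, 57)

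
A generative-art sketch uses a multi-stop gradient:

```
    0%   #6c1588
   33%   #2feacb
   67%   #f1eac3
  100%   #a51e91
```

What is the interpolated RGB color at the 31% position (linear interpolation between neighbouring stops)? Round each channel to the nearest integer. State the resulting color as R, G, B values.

(51, 221, 199)

31% lies between the 0% and 33% stops, so the local fraction is t = (31 − 0)/(33 − 0) = 31/33 ≈ 0.9394.
#6c1588 → (108, 21, 136); #2feacb → (47, 234, 203).
R = 108 + 0.9394 × (47 − 108) = 50.697 → 51
G = 21 + 0.9394 × (234 − 21) = 221.092 → 221
B = 136 + 0.9394 × (203 − 136) = 198.94 → 199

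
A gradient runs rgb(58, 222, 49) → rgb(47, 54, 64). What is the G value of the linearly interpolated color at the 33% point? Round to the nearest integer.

G = 222 + 0.33 × (54 − 222) = 166.56 → 167

167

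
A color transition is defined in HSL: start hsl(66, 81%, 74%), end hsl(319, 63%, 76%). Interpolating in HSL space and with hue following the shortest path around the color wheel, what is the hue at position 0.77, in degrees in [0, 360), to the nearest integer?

Hue: 319 − 66 = 253°, but |253| > 180 so the shorter arc goes the other way: Δh = 253 − 360 = -107°.
H = 66 + 0.77 × (-107) = -16.39 → -16 → -16 mod 360 = 344°

344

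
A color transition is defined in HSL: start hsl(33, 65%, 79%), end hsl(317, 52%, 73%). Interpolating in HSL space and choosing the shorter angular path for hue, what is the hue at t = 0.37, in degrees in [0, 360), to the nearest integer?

Hue: 317 − 33 = 284°, but |284| > 180 so the shorter arc goes the other way: Δh = 284 − 360 = -76°.
H = 33 + 0.37 × (-76) = 4.88 → 5°

5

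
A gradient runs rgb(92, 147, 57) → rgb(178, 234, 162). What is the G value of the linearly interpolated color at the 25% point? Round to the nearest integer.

169

G = 147 + 0.25 × (234 − 147) = 168.75 → 169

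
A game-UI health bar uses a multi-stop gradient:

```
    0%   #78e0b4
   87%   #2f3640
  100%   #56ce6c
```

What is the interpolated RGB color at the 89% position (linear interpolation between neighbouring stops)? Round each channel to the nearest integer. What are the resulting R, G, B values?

89% lies between the 87% and 100% stops, so the local fraction is t = (89 − 87)/(100 − 87) = 2/13 ≈ 0.1538.
#2f3640 → (47, 54, 64); #56ce6c → (86, 206, 108).
R = 47 + 0.1538 × (86 − 47) = 52.998 → 53
G = 54 + 0.1538 × (206 − 54) = 77.378 → 77
B = 64 + 0.1538 × (108 − 64) = 70.767 → 71

(53, 77, 71)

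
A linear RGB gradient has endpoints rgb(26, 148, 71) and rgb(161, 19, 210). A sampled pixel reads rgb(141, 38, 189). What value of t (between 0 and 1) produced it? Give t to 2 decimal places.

0.85

Invert the lerp on the B channel (largest span, 139): t = (189 − 71) / (210 − 71) = 118/139 = 0.84892.
Check on R: (141 − 26)/(161 − 26) = 0.8519 ✓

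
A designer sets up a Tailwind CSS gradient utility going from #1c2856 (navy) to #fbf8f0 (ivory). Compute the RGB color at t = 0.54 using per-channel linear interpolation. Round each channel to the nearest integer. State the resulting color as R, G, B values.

(148, 152, 169)

#1c2856 → (28, 40, 86); #fbf8f0 → (251, 248, 240).
R = 28 + 0.54 × (251 − 28) = 28 + 0.54 × 223 = 148.42 → 148
G = 40 + 0.54 × (248 − 40) = 40 + 0.54 × 208 = 152.32 → 152
B = 86 + 0.54 × (240 − 86) = 86 + 0.54 × 154 = 169.16 → 169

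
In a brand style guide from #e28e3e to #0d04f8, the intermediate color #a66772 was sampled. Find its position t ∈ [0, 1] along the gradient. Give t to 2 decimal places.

0.28

Invert the lerp on the R channel (largest span, 213): t = (166 − 226) / (13 − 226) = -60/-213 = 0.28169.
Check on G: (103 − 142)/(4 − 142) = 0.2826 ✓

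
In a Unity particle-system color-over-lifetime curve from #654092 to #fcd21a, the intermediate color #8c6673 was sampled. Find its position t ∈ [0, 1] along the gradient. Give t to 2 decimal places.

0.26

Invert the lerp on the R channel (largest span, 151): t = (140 − 101) / (252 − 101) = 39/151 = 0.25828.
Check on G: (102 − 64)/(210 − 64) = 0.2603 ✓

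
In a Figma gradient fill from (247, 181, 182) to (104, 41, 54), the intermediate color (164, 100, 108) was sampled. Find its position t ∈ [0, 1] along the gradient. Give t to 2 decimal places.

Invert the lerp on the R channel (largest span, 143): t = (164 − 247) / (104 − 247) = -83/-143 = 0.58042.
Check on G: (100 − 181)/(41 − 181) = 0.5786 ✓

0.58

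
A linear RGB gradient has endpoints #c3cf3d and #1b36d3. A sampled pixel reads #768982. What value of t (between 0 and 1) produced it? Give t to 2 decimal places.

Invert the lerp on the R channel (largest span, 168): t = (118 − 195) / (27 − 195) = -77/-168 = 0.45833.
Check on G: (137 − 207)/(54 − 207) = 0.4575 ✓

0.46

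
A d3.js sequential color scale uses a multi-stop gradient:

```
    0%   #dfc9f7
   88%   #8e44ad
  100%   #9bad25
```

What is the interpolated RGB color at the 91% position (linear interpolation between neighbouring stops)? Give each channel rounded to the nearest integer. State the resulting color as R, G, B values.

(145, 94, 139)

91% lies between the 88% and 100% stops, so the local fraction is t = (91 − 88)/(100 − 88) = 3/12 ≈ 0.25.
#8e44ad → (142, 68, 173); #9bad25 → (155, 173, 37).
R = 142 + 0.25 × (155 − 142) = 145.25 → 145
G = 68 + 0.25 × (173 − 68) = 94.25 → 94
B = 173 + 0.25 × (37 − 173) = 139 → 139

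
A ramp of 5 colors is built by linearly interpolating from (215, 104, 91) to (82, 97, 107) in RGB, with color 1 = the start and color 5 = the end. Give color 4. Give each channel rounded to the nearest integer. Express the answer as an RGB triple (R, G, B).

(115, 99, 103)

With 5 swatches and endpoints inclusive, swatch 4 sits at t = (4 − 1)/(5 − 1) = 3/4 ≈ 0.75.
R = 215 + 0.75 × (82 − 215) = 115.25 → 115
G = 104 + 0.75 × (97 − 104) = 98.75 → 99
B = 91 + 0.75 × (107 − 91) = 103 → 103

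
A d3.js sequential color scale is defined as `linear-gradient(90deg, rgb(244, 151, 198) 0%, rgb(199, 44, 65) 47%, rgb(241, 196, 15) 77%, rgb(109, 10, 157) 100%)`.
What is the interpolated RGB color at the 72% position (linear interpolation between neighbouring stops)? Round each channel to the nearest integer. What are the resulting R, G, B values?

(234, 171, 23)

72% lies between the 47% and 77% stops, so the local fraction is t = (72 − 47)/(77 − 47) = 25/30 ≈ 0.8333.
R = 199 + 0.8333 × (241 − 199) = 233.999 → 234
G = 44 + 0.8333 × (196 − 44) = 170.662 → 171
B = 65 + 0.8333 × (15 − 65) = 23.335 → 23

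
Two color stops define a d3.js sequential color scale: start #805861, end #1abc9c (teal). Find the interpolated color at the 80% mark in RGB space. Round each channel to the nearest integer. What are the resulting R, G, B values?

(46, 168, 144)

#805861 → (128, 88, 97); #1abc9c → (26, 188, 156).
80% corresponds to t = 0.8.
R = 128 + 0.8 × (26 − 128) = 128 + 0.8 × -102 = 46.4 → 46
G = 88 + 0.8 × (188 − 88) = 88 + 0.8 × 100 = 168 → 168
B = 97 + 0.8 × (156 − 97) = 97 + 0.8 × 59 = 144.2 → 144
So the blended color is (46, 168, 144), about #2ea890.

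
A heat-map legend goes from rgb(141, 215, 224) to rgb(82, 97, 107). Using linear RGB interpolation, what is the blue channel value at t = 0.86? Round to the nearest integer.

B = 224 + 0.86 × (107 − 224) = 123.38 → 123

123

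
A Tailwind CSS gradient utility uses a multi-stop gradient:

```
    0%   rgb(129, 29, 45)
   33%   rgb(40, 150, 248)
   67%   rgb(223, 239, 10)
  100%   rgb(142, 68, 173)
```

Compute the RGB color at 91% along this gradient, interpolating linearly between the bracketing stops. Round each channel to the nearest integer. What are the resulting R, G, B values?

(164, 115, 129)

91% lies between the 67% and 100% stops, so the local fraction is t = (91 − 67)/(100 − 67) = 24/33 ≈ 0.7273.
R = 223 + 0.7273 × (142 − 223) = 164.089 → 164
G = 239 + 0.7273 × (68 − 239) = 114.632 → 115
B = 10 + 0.7273 × (173 − 10) = 128.55 → 129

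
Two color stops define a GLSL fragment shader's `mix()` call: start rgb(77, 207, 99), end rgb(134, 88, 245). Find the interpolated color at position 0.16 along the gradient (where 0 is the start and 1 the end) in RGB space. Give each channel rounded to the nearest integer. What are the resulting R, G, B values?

R = 77 + 0.16 × (134 − 77) = 77 + 0.16 × 57 = 86.12 → 86
G = 207 + 0.16 × (88 − 207) = 207 + 0.16 × -119 = 187.96 → 188
B = 99 + 0.16 × (245 − 99) = 99 + 0.16 × 146 = 122.36 → 122

(86, 188, 122)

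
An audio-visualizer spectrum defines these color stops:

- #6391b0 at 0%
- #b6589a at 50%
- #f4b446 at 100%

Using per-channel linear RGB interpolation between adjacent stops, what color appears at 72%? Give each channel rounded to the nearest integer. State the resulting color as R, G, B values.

(209, 128, 117)

72% lies between the 50% and 100% stops, so the local fraction is t = (72 − 50)/(100 − 50) = 22/50 ≈ 0.44.
#b6589a → (182, 88, 154); #f4b446 → (244, 180, 70).
R = 182 + 0.44 × (244 − 182) = 209.28 → 209
G = 88 + 0.44 × (180 − 88) = 128.48 → 128
B = 154 + 0.44 × (70 − 154) = 117.04 → 117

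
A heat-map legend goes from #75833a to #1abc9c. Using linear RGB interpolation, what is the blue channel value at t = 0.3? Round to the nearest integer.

87

B₁ = 58 (from #75833a), B₂ = 156 (from #1abc9c).
B = 58 + 0.3 × (156 − 58) = 87.4 → 87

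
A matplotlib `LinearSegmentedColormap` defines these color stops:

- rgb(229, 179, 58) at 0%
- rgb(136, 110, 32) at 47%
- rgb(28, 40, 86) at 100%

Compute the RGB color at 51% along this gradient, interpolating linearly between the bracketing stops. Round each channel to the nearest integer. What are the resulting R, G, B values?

51% lies between the 47% and 100% stops, so the local fraction is t = (51 − 47)/(100 − 47) = 4/53 ≈ 0.0755.
R = 136 + 0.0755 × (28 − 136) = 127.846 → 128
G = 110 + 0.0755 × (40 − 110) = 104.715 → 105
B = 32 + 0.0755 × (86 − 32) = 36.077 → 36

(128, 105, 36)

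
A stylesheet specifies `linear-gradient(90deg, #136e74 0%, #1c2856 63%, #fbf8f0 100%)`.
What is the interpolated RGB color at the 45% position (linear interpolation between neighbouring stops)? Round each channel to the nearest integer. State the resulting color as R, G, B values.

45% lies between the 0% and 63% stops, so the local fraction is t = (45 − 0)/(63 − 0) = 45/63 ≈ 0.7143.
#136e74 → (19, 110, 116); #1c2856 → (28, 40, 86).
R = 19 + 0.7143 × (28 − 19) = 25.429 → 25
G = 110 + 0.7143 × (40 − 110) = 59.999 → 60
B = 116 + 0.7143 × (86 − 116) = 94.571 → 95

(25, 60, 95)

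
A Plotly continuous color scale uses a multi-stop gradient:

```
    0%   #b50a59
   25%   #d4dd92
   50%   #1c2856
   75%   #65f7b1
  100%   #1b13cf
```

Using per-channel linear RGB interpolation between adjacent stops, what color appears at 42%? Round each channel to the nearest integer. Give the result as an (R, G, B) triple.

(87, 98, 105)

42% lies between the 25% and 50% stops, so the local fraction is t = (42 − 25)/(50 − 25) = 17/25 ≈ 0.68.
#d4dd92 → (212, 221, 146); #1c2856 → (28, 40, 86).
R = 212 + 0.68 × (28 − 212) = 86.88 → 87
G = 221 + 0.68 × (40 − 221) = 97.92 → 98
B = 146 + 0.68 × (86 − 146) = 105.2 → 105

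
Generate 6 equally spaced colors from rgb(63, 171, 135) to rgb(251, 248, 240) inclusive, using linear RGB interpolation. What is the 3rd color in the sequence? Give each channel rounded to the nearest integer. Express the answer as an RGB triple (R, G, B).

With 6 swatches and endpoints inclusive, swatch 3 sits at t = (3 − 1)/(6 − 1) = 2/5 ≈ 0.4.
R = 63 + 0.4 × (251 − 63) = 138.2 → 138
G = 171 + 0.4 × (248 − 171) = 201.8 → 202
B = 135 + 0.4 × (240 − 135) = 177 → 177

(138, 202, 177)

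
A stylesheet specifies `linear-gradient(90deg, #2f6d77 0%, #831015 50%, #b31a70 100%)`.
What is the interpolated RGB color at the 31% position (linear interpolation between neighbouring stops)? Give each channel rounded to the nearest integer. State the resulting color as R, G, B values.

(99, 51, 58)

31% lies between the 0% and 50% stops, so the local fraction is t = (31 − 0)/(50 − 0) = 31/50 ≈ 0.62.
#2f6d77 → (47, 109, 119); #831015 → (131, 16, 21).
R = 47 + 0.62 × (131 − 47) = 99.08 → 99
G = 109 + 0.62 × (16 − 109) = 51.34 → 51
B = 119 + 0.62 × (21 − 119) = 58.24 → 58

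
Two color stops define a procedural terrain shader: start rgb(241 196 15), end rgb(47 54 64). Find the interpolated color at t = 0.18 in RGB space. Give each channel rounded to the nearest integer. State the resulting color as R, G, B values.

R = 241 + 0.18 × (47 − 241) = 241 + 0.18 × -194 = 206.08 → 206
G = 196 + 0.18 × (54 − 196) = 196 + 0.18 × -142 = 170.44 → 170
B = 15 + 0.18 × (64 − 15) = 15 + 0.18 × 49 = 23.82 → 24

(206, 170, 24)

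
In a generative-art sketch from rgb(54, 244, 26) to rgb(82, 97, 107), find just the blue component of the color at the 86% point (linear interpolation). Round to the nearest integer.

96

B = 26 + 0.86 × (107 − 26) = 95.66 → 96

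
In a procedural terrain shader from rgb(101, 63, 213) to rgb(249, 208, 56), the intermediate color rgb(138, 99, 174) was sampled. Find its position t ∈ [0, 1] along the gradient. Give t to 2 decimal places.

Invert the lerp on the B channel (largest span, 157): t = (174 − 213) / (56 − 213) = -39/-157 = 0.24841.
Check on R: (138 − 101)/(249 − 101) = 0.25 ✓

0.25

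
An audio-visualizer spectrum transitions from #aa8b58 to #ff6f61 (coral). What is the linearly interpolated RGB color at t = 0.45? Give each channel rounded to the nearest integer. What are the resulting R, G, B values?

(208, 126, 92)

#aa8b58 → (170, 139, 88); #ff6f61 → (255, 111, 97).
R = 170 + 0.45 × (255 − 170) = 170 + 0.45 × 85 = 208.25 → 208
G = 139 + 0.45 × (111 − 139) = 139 + 0.45 × -28 = 126.4 → 126
B = 88 + 0.45 × (97 − 88) = 88 + 0.45 × 9 = 92.05 → 92
So the blended color is (208, 126, 92), about #d07e5c.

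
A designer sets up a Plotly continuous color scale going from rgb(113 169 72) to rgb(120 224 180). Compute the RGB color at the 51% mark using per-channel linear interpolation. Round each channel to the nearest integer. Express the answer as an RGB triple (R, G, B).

(117, 197, 127)

51% corresponds to t = 0.51.
R = 113 + 0.51 × (120 − 113) = 113 + 0.51 × 7 = 116.57 → 117
G = 169 + 0.51 × (224 − 169) = 169 + 0.51 × 55 = 197.05 → 197
B = 72 + 0.51 × (180 − 72) = 72 + 0.51 × 108 = 127.08 → 127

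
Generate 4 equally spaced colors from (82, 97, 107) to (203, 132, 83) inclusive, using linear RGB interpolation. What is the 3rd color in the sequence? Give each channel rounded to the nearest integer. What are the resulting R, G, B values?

With 4 swatches and endpoints inclusive, swatch 3 sits at t = (3 − 1)/(4 − 1) = 2/3 ≈ 0.6667.
R = 82 + 0.6667 × (203 − 82) = 162.671 → 163
G = 97 + 0.6667 × (132 − 97) = 120.334 → 120
B = 107 + 0.6667 × (83 − 107) = 90.999 → 91

(163, 120, 91)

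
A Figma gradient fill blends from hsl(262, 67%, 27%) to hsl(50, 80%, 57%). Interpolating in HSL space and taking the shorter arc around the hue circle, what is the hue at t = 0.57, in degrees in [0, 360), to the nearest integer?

346

Hue: 50 − 262 = -212°, but |-212| > 180 so the shorter arc goes the other way: Δh = -212 + 360 = 148°.
H = 262 + 0.57 × (148) = 346.36 → 346°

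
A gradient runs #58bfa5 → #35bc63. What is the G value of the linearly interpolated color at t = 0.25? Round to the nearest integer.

G₁ = 191 (from #58bfa5), G₂ = 188 (from #35bc63).
G = 191 + 0.25 × (188 − 191) = 190.25 → 190

190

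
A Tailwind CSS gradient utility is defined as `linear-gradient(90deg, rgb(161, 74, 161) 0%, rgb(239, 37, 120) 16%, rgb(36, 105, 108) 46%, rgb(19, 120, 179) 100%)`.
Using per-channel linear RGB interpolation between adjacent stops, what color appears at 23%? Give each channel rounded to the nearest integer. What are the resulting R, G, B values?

(192, 53, 117)

23% lies between the 16% and 46% stops, so the local fraction is t = (23 − 16)/(46 − 16) = 7/30 ≈ 0.2333.
R = 239 + 0.2333 × (36 − 239) = 191.64 → 192
G = 37 + 0.2333 × (105 − 37) = 52.864 → 53
B = 120 + 0.2333 × (108 − 120) = 117.2 → 117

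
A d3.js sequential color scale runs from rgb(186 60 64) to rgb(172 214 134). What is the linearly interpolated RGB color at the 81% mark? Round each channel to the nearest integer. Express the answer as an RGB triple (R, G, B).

(175, 185, 121)

81% corresponds to t = 0.81.
R = 186 + 0.81 × (172 − 186) = 186 + 0.81 × -14 = 174.66 → 175
G = 60 + 0.81 × (214 − 60) = 60 + 0.81 × 154 = 184.74 → 185
B = 64 + 0.81 × (134 − 64) = 64 + 0.81 × 70 = 120.7 → 121
So the blended color is (175, 185, 121), about #afb979.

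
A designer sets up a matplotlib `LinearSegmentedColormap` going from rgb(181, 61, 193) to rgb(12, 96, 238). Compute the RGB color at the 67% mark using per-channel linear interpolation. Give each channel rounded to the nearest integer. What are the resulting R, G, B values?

67% corresponds to t = 0.67.
R = 181 + 0.67 × (12 − 181) = 181 + 0.67 × -169 = 67.77 → 68
G = 61 + 0.67 × (96 − 61) = 61 + 0.67 × 35 = 84.45 → 84
B = 193 + 0.67 × (238 − 193) = 193 + 0.67 × 45 = 223.15 → 223
So the blended color is (68, 84, 223), about #4454df.

(68, 84, 223)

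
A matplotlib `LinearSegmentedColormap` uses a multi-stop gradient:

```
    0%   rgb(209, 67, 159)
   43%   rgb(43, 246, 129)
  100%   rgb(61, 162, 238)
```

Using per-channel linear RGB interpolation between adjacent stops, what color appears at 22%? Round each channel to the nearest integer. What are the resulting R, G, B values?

22% lies between the 0% and 43% stops, so the local fraction is t = (22 − 0)/(43 − 0) = 22/43 ≈ 0.5116.
R = 209 + 0.5116 × (43 − 209) = 124.074 → 124
G = 67 + 0.5116 × (246 − 67) = 158.576 → 159
B = 159 + 0.5116 × (129 − 159) = 143.652 → 144

(124, 159, 144)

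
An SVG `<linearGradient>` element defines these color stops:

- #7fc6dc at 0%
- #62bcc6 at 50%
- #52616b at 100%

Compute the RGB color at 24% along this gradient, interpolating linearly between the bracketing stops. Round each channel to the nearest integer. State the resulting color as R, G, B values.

(113, 193, 209)

24% lies between the 0% and 50% stops, so the local fraction is t = (24 − 0)/(50 − 0) = 24/50 ≈ 0.48.
#7fc6dc → (127, 198, 220); #62bcc6 → (98, 188, 198).
R = 127 + 0.48 × (98 − 127) = 113.08 → 113
G = 198 + 0.48 × (188 − 198) = 193.2 → 193
B = 220 + 0.48 × (198 − 220) = 209.44 → 209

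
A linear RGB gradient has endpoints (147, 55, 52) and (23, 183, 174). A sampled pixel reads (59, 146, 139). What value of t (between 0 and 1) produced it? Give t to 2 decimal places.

Invert the lerp on the G channel (largest span, 128): t = (146 − 55) / (183 − 55) = 91/128 = 0.71094.
Check on R: (59 − 147)/(23 − 147) = 0.7097 ✓

0.71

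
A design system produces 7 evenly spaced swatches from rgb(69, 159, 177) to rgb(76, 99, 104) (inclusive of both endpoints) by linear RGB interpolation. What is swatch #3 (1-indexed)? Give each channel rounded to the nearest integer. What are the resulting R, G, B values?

With 7 swatches and endpoints inclusive, swatch 3 sits at t = (3 − 1)/(7 − 1) = 2/6 ≈ 0.3333.
R = 69 + 0.3333 × (76 − 69) = 71.333 → 71
G = 159 + 0.3333 × (99 − 159) = 139.002 → 139
B = 177 + 0.3333 × (104 − 177) = 152.669 → 153

(71, 139, 153)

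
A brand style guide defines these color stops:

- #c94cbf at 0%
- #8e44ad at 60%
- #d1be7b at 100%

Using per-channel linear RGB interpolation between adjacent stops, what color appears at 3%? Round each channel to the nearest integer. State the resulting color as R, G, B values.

3% lies between the 0% and 60% stops, so the local fraction is t = (3 − 0)/(60 − 0) = 3/60 ≈ 0.05.
#c94cbf → (201, 76, 191); #8e44ad → (142, 68, 173).
R = 201 + 0.05 × (142 − 201) = 198.05 → 198
G = 76 + 0.05 × (68 − 76) = 75.6 → 76
B = 191 + 0.05 × (173 − 191) = 190.1 → 190

(198, 76, 190)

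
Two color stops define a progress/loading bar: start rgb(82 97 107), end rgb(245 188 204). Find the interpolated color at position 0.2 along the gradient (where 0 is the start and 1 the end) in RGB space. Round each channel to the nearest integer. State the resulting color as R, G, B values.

(115, 115, 126)

R = 82 + 0.2 × (245 − 82) = 82 + 0.2 × 163 = 114.6 → 115
G = 97 + 0.2 × (188 − 97) = 97 + 0.2 × 91 = 115.2 → 115
B = 107 + 0.2 × (204 − 107) = 107 + 0.2 × 97 = 126.4 → 126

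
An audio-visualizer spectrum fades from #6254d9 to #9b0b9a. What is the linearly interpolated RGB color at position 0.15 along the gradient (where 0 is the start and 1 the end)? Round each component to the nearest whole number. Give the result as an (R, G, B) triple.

#6254d9 → (98, 84, 217); #9b0b9a → (155, 11, 154).
R = 98 + 0.15 × (155 − 98) = 98 + 0.15 × 57 = 106.55 → 107
G = 84 + 0.15 × (11 − 84) = 84 + 0.15 × -73 = 73.05 → 73
B = 217 + 0.15 × (154 − 217) = 217 + 0.15 × -63 = 207.55 → 208

(107, 73, 208)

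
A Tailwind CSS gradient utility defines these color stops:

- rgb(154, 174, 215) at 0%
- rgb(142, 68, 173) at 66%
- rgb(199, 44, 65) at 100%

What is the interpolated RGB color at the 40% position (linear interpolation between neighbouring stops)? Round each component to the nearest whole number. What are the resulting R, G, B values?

(147, 110, 190)

40% lies between the 0% and 66% stops, so the local fraction is t = (40 − 0)/(66 − 0) = 40/66 ≈ 0.6061.
R = 154 + 0.6061 × (142 − 154) = 146.727 → 147
G = 174 + 0.6061 × (68 − 174) = 109.753 → 110
B = 215 + 0.6061 × (173 − 215) = 189.544 → 190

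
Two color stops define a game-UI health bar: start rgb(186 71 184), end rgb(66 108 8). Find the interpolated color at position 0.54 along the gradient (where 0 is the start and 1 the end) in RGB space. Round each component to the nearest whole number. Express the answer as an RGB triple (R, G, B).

(121, 91, 89)

R = 186 + 0.54 × (66 − 186) = 186 + 0.54 × -120 = 121.2 → 121
G = 71 + 0.54 × (108 − 71) = 71 + 0.54 × 37 = 90.98 → 91
B = 184 + 0.54 × (8 − 184) = 184 + 0.54 × -176 = 88.96 → 89
So the blended color is (121, 91, 89), about #795b59.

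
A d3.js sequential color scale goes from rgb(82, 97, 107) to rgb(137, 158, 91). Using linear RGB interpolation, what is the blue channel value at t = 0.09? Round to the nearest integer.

106

B = 107 + 0.09 × (91 − 107) = 105.56 → 106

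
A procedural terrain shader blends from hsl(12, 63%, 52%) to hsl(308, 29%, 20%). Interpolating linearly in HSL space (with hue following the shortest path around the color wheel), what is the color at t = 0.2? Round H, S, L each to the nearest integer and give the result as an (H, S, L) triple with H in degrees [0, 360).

Hue: 308 − 12 = 296°, but |296| > 180 so the shorter arc goes the other way: Δh = 296 − 360 = -64°.
H = 12 + 0.2 × (-64) = -0.8 → -1 → -1 mod 360 = 359°
S = 63 + 0.2 × (29 − 63) = 56.2 → 56%
L = 52 + 0.2 × (20 − 52) = 45.6 → 46%

(359, 56, 46)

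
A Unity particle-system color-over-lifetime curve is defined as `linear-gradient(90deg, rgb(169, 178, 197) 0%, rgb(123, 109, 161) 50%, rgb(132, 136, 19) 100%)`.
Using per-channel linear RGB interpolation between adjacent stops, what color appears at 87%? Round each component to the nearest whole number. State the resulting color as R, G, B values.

87% lies between the 50% and 100% stops, so the local fraction is t = (87 − 50)/(100 − 50) = 37/50 ≈ 0.74.
R = 123 + 0.74 × (132 − 123) = 129.66 → 130
G = 109 + 0.74 × (136 − 109) = 128.98 → 129
B = 161 + 0.74 × (19 − 161) = 55.92 → 56

(130, 129, 56)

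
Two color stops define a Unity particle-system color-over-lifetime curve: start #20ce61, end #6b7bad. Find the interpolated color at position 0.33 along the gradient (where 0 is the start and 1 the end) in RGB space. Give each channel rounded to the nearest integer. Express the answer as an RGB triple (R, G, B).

#20ce61 → (32, 206, 97); #6b7bad → (107, 123, 173).
R = 32 + 0.33 × (107 − 32) = 32 + 0.33 × 75 = 56.75 → 57
G = 206 + 0.33 × (123 − 206) = 206 + 0.33 × -83 = 178.61 → 179
B = 97 + 0.33 × (173 − 97) = 97 + 0.33 × 76 = 122.08 → 122
So the blended color is (57, 179, 122), about #39b37a.

(57, 179, 122)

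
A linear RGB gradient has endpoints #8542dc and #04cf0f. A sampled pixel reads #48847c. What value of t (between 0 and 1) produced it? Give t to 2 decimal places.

Invert the lerp on the B channel (largest span, 205): t = (124 − 220) / (15 − 220) = -96/-205 = 0.46829.
Check on R: (72 − 133)/(4 − 133) = 0.4729 ✓

0.47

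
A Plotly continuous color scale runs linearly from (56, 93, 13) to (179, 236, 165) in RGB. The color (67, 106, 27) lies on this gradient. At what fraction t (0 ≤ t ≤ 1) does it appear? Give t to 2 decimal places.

0.09

Invert the lerp on the B channel (largest span, 152): t = (27 − 13) / (165 − 13) = 14/152 = 0.092105.
Check on R: (67 − 56)/(179 − 56) = 0.08943 ✓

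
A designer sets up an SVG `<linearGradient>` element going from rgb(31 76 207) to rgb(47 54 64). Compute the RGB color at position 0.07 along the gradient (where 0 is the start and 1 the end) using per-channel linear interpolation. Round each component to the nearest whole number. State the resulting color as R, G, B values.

(32, 74, 197)

R = 31 + 0.07 × (47 − 31) = 31 + 0.07 × 16 = 32.12 → 32
G = 76 + 0.07 × (54 − 76) = 76 + 0.07 × -22 = 74.46 → 74
B = 207 + 0.07 × (64 − 207) = 207 + 0.07 × -143 = 196.99 → 197
So the blended color is (32, 74, 197), about #204ac5.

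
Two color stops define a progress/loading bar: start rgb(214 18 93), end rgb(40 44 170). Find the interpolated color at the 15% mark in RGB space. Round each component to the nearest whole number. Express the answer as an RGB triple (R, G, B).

15% corresponds to t = 0.15.
R = 214 + 0.15 × (40 − 214) = 214 + 0.15 × -174 = 187.9 → 188
G = 18 + 0.15 × (44 − 18) = 18 + 0.15 × 26 = 21.9 → 22
B = 93 + 0.15 × (170 − 93) = 93 + 0.15 × 77 = 104.55 → 105
So the blended color is (188, 22, 105), about #bc1669.

(188, 22, 105)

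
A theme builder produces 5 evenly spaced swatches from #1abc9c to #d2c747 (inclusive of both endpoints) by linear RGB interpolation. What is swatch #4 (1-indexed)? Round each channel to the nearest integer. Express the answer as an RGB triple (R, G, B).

With 5 swatches and endpoints inclusive, swatch 4 sits at t = (4 − 1)/(5 − 1) = 3/4 ≈ 0.75.
#1abc9c → (26, 188, 156); #d2c747 → (210, 199, 71).
R = 26 + 0.75 × (210 − 26) = 164 → 164
G = 188 + 0.75 × (199 − 188) = 196.25 → 196
B = 156 + 0.75 × (71 − 156) = 92.25 → 92

(164, 196, 92)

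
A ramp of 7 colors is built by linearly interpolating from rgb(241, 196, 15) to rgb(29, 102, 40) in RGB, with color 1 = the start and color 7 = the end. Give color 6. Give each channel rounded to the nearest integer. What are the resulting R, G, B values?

With 7 swatches and endpoints inclusive, swatch 6 sits at t = (6 − 1)/(7 − 1) = 5/6 ≈ 0.8333.
R = 241 + 0.8333 × (29 − 241) = 64.34 → 64
G = 196 + 0.8333 × (102 − 196) = 117.67 → 118
B = 15 + 0.8333 × (40 − 15) = 35.832 → 36

(64, 118, 36)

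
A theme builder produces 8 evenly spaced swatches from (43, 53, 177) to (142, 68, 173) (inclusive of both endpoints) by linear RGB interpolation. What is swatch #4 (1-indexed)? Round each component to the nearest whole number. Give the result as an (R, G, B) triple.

(85, 59, 175)

With 8 swatches and endpoints inclusive, swatch 4 sits at t = (4 − 1)/(8 − 1) = 3/7 ≈ 0.4286.
R = 43 + 0.4286 × (142 − 43) = 85.431 → 85
G = 53 + 0.4286 × (68 − 53) = 59.429 → 59
B = 177 + 0.4286 × (173 − 177) = 175.286 → 175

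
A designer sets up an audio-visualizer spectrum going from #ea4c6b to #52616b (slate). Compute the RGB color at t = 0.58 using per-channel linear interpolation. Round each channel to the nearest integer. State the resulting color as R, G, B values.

#ea4c6b → (234, 76, 107); #52616b → (82, 97, 107).
R = 234 + 0.58 × (82 − 234) = 234 + 0.58 × -152 = 145.84 → 146
G = 76 + 0.58 × (97 − 76) = 76 + 0.58 × 21 = 88.18 → 88
B = 107 + 0.58 × (107 − 107) = 107 + 0.58 × 0 = 107 → 107

(146, 88, 107)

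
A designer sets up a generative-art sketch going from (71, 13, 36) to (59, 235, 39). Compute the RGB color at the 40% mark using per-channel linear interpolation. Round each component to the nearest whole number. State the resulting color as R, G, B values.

40% corresponds to t = 0.4.
R = 71 + 0.4 × (59 − 71) = 71 + 0.4 × -12 = 66.2 → 66
G = 13 + 0.4 × (235 − 13) = 13 + 0.4 × 222 = 101.8 → 102
B = 36 + 0.4 × (39 − 36) = 36 + 0.4 × 3 = 37.2 → 37
So the blended color is (66, 102, 37), about #426625.

(66, 102, 37)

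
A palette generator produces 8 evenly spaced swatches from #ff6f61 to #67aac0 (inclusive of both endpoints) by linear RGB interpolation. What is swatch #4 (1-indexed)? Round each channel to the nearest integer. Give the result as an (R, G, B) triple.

(190, 136, 138)

With 8 swatches and endpoints inclusive, swatch 4 sits at t = (4 − 1)/(8 − 1) = 3/7 ≈ 0.4286.
#ff6f61 → (255, 111, 97); #67aac0 → (103, 170, 192).
R = 255 + 0.4286 × (103 − 255) = 189.853 → 190
G = 111 + 0.4286 × (170 − 111) = 136.287 → 136
B = 97 + 0.4286 × (192 − 97) = 137.717 → 138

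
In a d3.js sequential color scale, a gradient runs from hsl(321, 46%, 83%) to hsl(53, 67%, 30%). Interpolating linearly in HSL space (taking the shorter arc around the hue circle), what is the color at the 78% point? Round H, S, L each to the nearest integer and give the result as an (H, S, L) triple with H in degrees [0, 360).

Hue: 53 − 321 = -268°, but |-268| > 180 so the shorter arc goes the other way: Δh = -268 + 360 = 92°.
H = 321 + 0.78 × (92) = 392.76 → 393 → 393 mod 360 = 33°
S = 46 + 0.78 × (67 − 46) = 62.38 → 62%
L = 83 + 0.78 × (30 − 83) = 41.66 → 42%

(33, 62, 42)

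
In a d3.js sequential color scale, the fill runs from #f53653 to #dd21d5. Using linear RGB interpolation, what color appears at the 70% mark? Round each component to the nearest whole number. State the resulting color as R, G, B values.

#f53653 → (245, 54, 83); #dd21d5 → (221, 33, 213).
70% corresponds to t = 0.7.
R = 245 + 0.7 × (221 − 245) = 245 + 0.7 × -24 = 228.2 → 228
G = 54 + 0.7 × (33 − 54) = 54 + 0.7 × -21 = 39.3 → 39
B = 83 + 0.7 × (213 − 83) = 83 + 0.7 × 130 = 174 → 174

(228, 39, 174)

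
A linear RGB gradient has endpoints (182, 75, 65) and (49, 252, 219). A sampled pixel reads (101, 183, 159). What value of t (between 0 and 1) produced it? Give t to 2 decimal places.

Invert the lerp on the G channel (largest span, 177): t = (183 − 75) / (252 − 75) = 108/177 = 0.61017.
Check on R: (101 − 182)/(49 − 182) = 0.609 ✓

0.61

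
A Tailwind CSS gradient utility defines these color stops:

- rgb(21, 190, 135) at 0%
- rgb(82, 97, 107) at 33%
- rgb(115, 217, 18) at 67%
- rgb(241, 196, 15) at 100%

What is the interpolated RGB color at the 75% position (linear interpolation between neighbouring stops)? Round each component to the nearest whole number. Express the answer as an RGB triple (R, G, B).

75% lies between the 67% and 100% stops, so the local fraction is t = (75 − 67)/(100 − 67) = 8/33 ≈ 0.2424.
R = 115 + 0.2424 × (241 − 115) = 145.542 → 146
G = 217 + 0.2424 × (196 − 217) = 211.91 → 212
B = 18 + 0.2424 × (15 − 18) = 17.273 → 17

(146, 212, 17)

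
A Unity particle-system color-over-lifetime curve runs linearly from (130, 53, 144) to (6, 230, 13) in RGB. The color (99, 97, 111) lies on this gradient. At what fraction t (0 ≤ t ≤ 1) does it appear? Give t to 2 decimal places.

0.25

Invert the lerp on the G channel (largest span, 177): t = (97 − 53) / (230 − 53) = 44/177 = 0.24859.
Check on R: (99 − 130)/(6 − 130) = 0.25 ✓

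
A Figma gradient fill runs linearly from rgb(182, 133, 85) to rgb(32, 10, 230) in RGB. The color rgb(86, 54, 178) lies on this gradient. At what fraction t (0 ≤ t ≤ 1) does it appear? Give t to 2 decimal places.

Invert the lerp on the R channel (largest span, 150): t = (86 − 182) / (32 − 182) = -96/-150 = 0.64.
Check on G: (54 − 133)/(10 − 133) = 0.6423 ✓

0.64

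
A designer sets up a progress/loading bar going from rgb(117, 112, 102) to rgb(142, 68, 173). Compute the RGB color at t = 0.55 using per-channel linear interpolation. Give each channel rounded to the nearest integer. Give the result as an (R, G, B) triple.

R = 117 + 0.55 × (142 − 117) = 117 + 0.55 × 25 = 130.75 → 131
G = 112 + 0.55 × (68 − 112) = 112 + 0.55 × -44 = 87.8 → 88
B = 102 + 0.55 × (173 − 102) = 102 + 0.55 × 71 = 141.05 → 141

(131, 88, 141)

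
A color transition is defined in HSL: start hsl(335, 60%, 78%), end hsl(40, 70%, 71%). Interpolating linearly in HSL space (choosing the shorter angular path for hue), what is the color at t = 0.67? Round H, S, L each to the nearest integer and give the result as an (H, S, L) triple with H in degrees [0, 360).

Hue: 40 − 335 = -295°, but |-295| > 180 so the shorter arc goes the other way: Δh = -295 + 360 = 65°.
H = 335 + 0.67 × (65) = 378.55 → 379 → 379 mod 360 = 19°
S = 60 + 0.67 × (70 − 60) = 66.7 → 67%
L = 78 + 0.67 × (71 − 78) = 73.31 → 73%

(19, 67, 73)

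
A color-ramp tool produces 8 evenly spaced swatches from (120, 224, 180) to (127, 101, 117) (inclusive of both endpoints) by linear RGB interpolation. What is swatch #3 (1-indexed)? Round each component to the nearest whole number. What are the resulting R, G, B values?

With 8 swatches and endpoints inclusive, swatch 3 sits at t = (3 − 1)/(8 − 1) = 2/7 ≈ 0.2857.
R = 120 + 0.2857 × (127 − 120) = 122 → 122
G = 224 + 0.2857 × (101 − 224) = 188.859 → 189
B = 180 + 0.2857 × (117 − 180) = 162.001 → 162

(122, 189, 162)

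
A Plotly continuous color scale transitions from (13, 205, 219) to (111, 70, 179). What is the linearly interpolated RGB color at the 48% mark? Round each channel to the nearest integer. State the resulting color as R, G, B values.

(60, 140, 200)

48% corresponds to t = 0.48.
R = 13 + 0.48 × (111 − 13) = 13 + 0.48 × 98 = 60.04 → 60
G = 205 + 0.48 × (70 − 205) = 205 + 0.48 × -135 = 140.2 → 140
B = 219 + 0.48 × (179 − 219) = 219 + 0.48 × -40 = 199.8 → 200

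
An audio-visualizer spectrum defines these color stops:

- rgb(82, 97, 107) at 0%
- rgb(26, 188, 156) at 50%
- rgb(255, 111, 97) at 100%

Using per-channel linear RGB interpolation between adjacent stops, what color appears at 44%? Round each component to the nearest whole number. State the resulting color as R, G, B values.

(33, 177, 150)

44% lies between the 0% and 50% stops, so the local fraction is t = (44 − 0)/(50 − 0) = 44/50 ≈ 0.88.
R = 82 + 0.88 × (26 − 82) = 32.72 → 33
G = 97 + 0.88 × (188 − 97) = 177.08 → 177
B = 107 + 0.88 × (156 − 107) = 150.12 → 150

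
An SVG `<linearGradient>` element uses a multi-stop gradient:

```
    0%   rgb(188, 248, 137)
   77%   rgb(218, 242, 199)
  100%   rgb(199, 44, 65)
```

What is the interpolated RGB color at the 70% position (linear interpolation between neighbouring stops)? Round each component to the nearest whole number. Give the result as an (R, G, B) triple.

(215, 243, 193)

70% lies between the 0% and 77% stops, so the local fraction is t = (70 − 0)/(77 − 0) = 70/77 ≈ 0.9091.
R = 188 + 0.9091 × (218 − 188) = 215.273 → 215
G = 248 + 0.9091 × (242 − 248) = 242.545 → 243
B = 137 + 0.9091 × (199 − 137) = 193.364 → 193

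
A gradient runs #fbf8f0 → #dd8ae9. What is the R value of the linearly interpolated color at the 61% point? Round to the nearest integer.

R₁ = 251 (from #fbf8f0), R₂ = 221 (from #dd8ae9).
R = 251 + 0.61 × (221 − 251) = 232.7 → 233

233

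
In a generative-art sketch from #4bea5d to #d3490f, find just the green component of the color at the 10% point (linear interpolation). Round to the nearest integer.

G₁ = 234 (from #4bea5d), G₂ = 73 (from #d3490f).
G = 234 + 0.1 × (73 − 234) = 217.9 → 218

218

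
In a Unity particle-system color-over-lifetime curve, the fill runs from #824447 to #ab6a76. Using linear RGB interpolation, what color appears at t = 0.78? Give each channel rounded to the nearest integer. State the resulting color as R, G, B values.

(162, 98, 108)

#824447 → (130, 68, 71); #ab6a76 → (171, 106, 118).
R = 130 + 0.78 × (171 − 130) = 130 + 0.78 × 41 = 161.98 → 162
G = 68 + 0.78 × (106 − 68) = 68 + 0.78 × 38 = 97.64 → 98
B = 71 + 0.78 × (118 − 71) = 71 + 0.78 × 47 = 107.66 → 108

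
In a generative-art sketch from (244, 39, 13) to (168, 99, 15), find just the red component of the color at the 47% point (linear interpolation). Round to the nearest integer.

208

R = 244 + 0.47 × (168 − 244) = 208.28 → 208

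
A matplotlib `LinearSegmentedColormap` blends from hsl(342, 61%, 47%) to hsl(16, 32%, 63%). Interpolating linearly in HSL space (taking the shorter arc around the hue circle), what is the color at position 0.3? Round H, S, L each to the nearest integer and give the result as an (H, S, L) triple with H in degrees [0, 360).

Hue: 16 − 342 = -326°, but |-326| > 180 so the shorter arc goes the other way: Δh = -326 + 360 = 34°.
H = 342 + 0.3 × (34) = 352.2 → 352°
S = 61 + 0.3 × (32 − 61) = 52.3 → 52%
L = 47 + 0.3 × (63 − 47) = 51.8 → 52%

(352, 52, 52)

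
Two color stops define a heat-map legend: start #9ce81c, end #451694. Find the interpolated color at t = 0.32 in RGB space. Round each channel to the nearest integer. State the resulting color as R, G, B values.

(128, 165, 66)

#9ce81c → (156, 232, 28); #451694 → (69, 22, 148).
R = 156 + 0.32 × (69 − 156) = 156 + 0.32 × -87 = 128.16 → 128
G = 232 + 0.32 × (22 − 232) = 232 + 0.32 × -210 = 164.8 → 165
B = 28 + 0.32 × (148 − 28) = 28 + 0.32 × 120 = 66.4 → 66
So the blended color is (128, 165, 66), about #80a542.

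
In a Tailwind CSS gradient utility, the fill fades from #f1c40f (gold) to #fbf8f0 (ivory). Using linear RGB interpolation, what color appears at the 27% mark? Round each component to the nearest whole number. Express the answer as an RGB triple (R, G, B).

(244, 210, 76)

#f1c40f → (241, 196, 15); #fbf8f0 → (251, 248, 240).
27% corresponds to t = 0.27.
R = 241 + 0.27 × (251 − 241) = 241 + 0.27 × 10 = 243.7 → 244
G = 196 + 0.27 × (248 − 196) = 196 + 0.27 × 52 = 210.04 → 210
B = 15 + 0.27 × (240 − 15) = 15 + 0.27 × 225 = 75.75 → 76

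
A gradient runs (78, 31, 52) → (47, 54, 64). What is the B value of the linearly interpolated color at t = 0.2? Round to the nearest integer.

B = 52 + 0.2 × (64 − 52) = 54.4 → 54

54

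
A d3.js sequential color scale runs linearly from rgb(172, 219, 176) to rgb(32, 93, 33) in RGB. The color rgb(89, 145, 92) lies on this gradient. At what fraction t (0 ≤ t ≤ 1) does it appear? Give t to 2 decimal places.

Invert the lerp on the B channel (largest span, 143): t = (92 − 176) / (33 − 176) = -84/-143 = 0.58741.
Check on R: (89 − 172)/(32 − 172) = 0.5929 ✓

0.59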